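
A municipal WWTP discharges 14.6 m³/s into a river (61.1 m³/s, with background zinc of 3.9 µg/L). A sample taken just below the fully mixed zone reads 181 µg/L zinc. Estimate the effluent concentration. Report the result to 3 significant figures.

Mass balance: 61.10·3.900 + 14.60·Cₑ = 75.70·181.0
→ Cₑ = (75.70·181.0 − 61.10·3.900) / 14.60 = 922.2 µg/L.

922 µg/L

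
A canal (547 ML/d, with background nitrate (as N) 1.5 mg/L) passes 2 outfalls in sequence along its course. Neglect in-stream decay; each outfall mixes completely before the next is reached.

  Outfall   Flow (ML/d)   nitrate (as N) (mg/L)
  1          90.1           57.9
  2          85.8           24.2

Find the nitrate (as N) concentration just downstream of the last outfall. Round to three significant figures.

11.2 mg/L

Outfall 1: combined Q = 637.1 ML/d; C = (547.0·1.500 + 90.10·57.90)/637.1 = 9.476 mg/L.
Outfall 2: combined Q = 722.9 ML/d; C = (637.1·9.476 + 85.80·24.20)/722.9 = 11.22 mg/L.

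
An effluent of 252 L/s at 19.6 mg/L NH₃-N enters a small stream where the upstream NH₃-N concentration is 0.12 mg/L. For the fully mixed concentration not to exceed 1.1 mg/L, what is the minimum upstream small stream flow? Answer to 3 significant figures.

4760 L/s

Set C_mix = 1.1: (Q·0.1200 + 252.0·19.60) / (Q + 252.0) = 1.1
→ Q = 252.0·(19.60 − 1.1)/(1.1 − 0.1200) = 4757 L/s.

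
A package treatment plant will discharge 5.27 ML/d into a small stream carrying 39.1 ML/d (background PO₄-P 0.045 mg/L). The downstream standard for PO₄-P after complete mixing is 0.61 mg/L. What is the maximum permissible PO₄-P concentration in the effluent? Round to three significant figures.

4.80 mg/L

At the limit, (Qr·Cr + Qe·Cₑ)/(Qr + Qe) = 0.61:
Cₑ = (44.37·0.61 − 39.10·0.04500) / 5.270 = 4.802 mg/L.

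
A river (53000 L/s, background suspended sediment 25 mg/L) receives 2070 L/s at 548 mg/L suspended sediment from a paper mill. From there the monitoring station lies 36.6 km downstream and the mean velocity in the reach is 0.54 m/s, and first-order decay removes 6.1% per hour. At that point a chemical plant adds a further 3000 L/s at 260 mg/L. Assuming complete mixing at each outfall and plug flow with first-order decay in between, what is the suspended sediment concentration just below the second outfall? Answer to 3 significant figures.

Flow-weighted average: C = (53000·25.00 + 2070·548.0) / 55070 = 2459000/55070 = 44.66 mg/L; combined flow 55070 L/s.
Travel time t = 36.6·1000 / 0.54 = 67780 s = 18.83 h.
6.1%/h lost → k = −ln(1 − 0.061) = 0.06294 h⁻¹.
Applying C = C₀e^(−kt): 44.66 × 0.3058 = 13.65 mg/L.
Second outfall: C = (55070·13.65 + 3000·260.0)/58070 = 26.38 mg/L.

26.4 mg/L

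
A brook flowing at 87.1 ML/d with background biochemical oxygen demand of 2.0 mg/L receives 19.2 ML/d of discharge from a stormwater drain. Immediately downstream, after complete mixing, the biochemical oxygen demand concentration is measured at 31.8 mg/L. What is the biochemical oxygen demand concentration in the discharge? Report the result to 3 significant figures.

Mass balance: 87.10·2.000 + 19.20·Cₑ = 106.3·31.80
→ Cₑ = (106.3·31.80 − 87.10·2.000) / 19.20 = 167.0 mg/L.

167 mg/L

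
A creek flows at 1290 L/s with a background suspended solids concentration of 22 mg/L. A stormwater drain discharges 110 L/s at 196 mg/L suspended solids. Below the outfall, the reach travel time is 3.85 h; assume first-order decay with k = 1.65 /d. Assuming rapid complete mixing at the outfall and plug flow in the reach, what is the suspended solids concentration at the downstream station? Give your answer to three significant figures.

Conservation of mass: C = (1290·22.00 + 110.0·196.0) / 1400 = 49940/1400 = 35.67 mg/L.
Decay over the reach: 35.67·exp(−kt) = 35.67·0.7674 = 27.38 mg/L.

27.4 mg/L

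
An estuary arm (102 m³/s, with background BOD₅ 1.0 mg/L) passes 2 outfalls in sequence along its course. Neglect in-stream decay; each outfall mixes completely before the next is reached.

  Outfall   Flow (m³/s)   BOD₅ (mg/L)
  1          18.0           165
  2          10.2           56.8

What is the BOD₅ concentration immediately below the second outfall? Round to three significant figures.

28.0 mg/L

After outfall 1: Q = 102.0 + 18.00 = 120.0 m³/s; C = (102.0·1.000 + 18.00·165.0)/120.0 = 25.60 mg/L.
After outfall 2: Q = 120.0 + 10.20 = 130.2 m³/s; C = (120.0·25.60 + 10.20·56.80)/130.2 = 28.04 mg/L.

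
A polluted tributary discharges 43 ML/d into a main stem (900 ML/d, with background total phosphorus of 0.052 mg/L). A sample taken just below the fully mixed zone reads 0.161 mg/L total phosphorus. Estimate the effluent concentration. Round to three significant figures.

2.44 mg/L

Mass balance: 900.0·0.05200 + 43.00·Cₑ = 943.0·0.1610
→ Cₑ = (943.0·0.1610 − 900.0·0.05200) / 43.00 = 2.442 mg/L.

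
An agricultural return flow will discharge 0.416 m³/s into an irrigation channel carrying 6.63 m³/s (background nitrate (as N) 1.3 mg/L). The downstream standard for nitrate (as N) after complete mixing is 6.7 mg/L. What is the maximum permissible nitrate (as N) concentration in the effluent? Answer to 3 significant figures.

At the limit, (Qr·Cr + Qe·Cₑ)/(Qr + Qe) = 6.7:
Cₑ = (7.046·6.7 − 6.630·1.300) / 0.4160 = 92.76 mg/L.

92.8 mg/L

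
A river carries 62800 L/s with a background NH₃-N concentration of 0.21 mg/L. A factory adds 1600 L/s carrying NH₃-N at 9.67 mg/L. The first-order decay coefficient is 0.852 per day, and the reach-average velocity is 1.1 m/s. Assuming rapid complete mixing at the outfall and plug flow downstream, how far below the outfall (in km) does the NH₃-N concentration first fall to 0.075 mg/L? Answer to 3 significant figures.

Flow-weighted average: C = (62800·0.2100 + 1600·9.670) / 64400 = 28660/64400 = 0.4450 mg/L.
Set 0.4450·exp(−k·t) = 0.075 → t = ln(0.4450/0.075)/k = 180600 s = 50.16 h.
Distance = v·t = 1.1·180600 = 198600 m = 198.6 km.

199 km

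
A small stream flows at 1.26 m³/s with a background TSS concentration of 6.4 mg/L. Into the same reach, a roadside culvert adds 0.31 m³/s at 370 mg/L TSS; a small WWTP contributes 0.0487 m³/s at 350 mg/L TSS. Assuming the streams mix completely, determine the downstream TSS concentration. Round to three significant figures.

86.4 mg/L

After mixing, C = (1.260·6.400 + 0.3100·370.0 + 0.04870·350.0) / 1.619 = 139.8/1.619 = 86.37 mg/L.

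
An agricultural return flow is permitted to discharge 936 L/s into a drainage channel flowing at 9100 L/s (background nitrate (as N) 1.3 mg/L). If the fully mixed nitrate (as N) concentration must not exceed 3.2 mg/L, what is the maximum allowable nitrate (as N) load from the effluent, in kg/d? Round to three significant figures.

1750 kg/d

Mass balance at the limit: 9100·1.300 + 936.0·Cₑ = 10040·3.2 → Cₑ = 21.67 mg/L.
936.0 L/s = 0.9360 m³/s. Load = 0.9360 m³/s × 21.67 g/m³ × 86 400 s/d = 1753 kg/d.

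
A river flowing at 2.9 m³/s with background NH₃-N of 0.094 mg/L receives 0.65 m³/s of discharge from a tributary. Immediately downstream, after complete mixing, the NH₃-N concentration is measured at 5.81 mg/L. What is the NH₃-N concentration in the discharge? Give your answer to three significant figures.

31.3 mg/L

Mass balance: 2.900·0.09400 + 0.6500·Cₑ = 3.550·5.810
→ Cₑ = (3.550·5.810 − 2.900·0.09400) / 0.6500 = 31.31 mg/L.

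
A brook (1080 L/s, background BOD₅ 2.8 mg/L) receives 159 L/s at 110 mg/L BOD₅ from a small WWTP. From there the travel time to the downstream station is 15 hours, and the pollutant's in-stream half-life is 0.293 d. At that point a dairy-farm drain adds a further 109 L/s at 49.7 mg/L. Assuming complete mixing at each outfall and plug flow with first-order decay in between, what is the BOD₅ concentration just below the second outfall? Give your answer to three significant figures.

After mixing, C = (1080·2.800 + 159.0·110.0) / 1239 = 20510/1239 = 16.56 mg/L; combined flow 1239 L/s.
Half-life 0.293 d → k = ln 2 / 0.293 = 2.366 d⁻¹.
After decay, C = 16.56 × e^(−kt) = 16.56 × 0.2280 = 3.774 mg/L.
Second outfall: C = (1239·3.774 + 109.0·49.70)/1348 = 7.488 mg/L.

7.49 mg/L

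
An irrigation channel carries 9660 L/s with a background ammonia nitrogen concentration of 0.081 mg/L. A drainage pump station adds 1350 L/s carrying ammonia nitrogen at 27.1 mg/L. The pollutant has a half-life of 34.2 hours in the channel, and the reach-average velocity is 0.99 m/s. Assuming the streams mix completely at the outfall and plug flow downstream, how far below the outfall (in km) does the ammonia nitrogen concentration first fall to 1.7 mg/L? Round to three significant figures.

Flow-weighted average: C = (9660·0.08100 + 1350·27.10) / 11010 = 37370/11010 = 3.394 mg/L.
Half-life 34.2 h → k = ln 2 / 34.2 = 0.02027 h⁻¹ = 0.4864 d⁻¹.
Set 3.394·exp(−k·t) = 1.7 → t = ln(3.394/1.7)/k = 122800 s = 34.11 h.
Distance = v·t = 0.99·122800 = 121600 m = 121.6 km.

122 km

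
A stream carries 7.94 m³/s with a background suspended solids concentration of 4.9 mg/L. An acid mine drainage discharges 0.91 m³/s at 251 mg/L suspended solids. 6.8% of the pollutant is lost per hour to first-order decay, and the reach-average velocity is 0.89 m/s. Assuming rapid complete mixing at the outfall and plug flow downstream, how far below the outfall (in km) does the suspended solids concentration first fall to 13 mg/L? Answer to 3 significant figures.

38.4 km

Flow-weighted average: C = (7.940·4.900 + 0.9100·251.0) / 8.850 = 267.3/8.850 = 30.21 mg/L.
6.8%/h lost → k = −ln(1 − 0.068) = 0.07042 h⁻¹.
Set 30.21·exp(−k·t) = 13 → t = ln(30.21/13)/k = 43100 s = 11.97 h.
Distance = v·t = 0.89·43100 = 38360 m = 38.36 km.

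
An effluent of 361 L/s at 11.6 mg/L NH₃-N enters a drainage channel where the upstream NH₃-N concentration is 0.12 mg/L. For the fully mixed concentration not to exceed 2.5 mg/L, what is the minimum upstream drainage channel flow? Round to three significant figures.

1380 L/s

Set C_mix = 2.5: (Q·0.1200 + 361.0·11.60) / (Q + 361.0) = 2.5
→ Q = 361.0·(11.60 − 2.5)/(2.5 − 0.1200) = 1380 L/s.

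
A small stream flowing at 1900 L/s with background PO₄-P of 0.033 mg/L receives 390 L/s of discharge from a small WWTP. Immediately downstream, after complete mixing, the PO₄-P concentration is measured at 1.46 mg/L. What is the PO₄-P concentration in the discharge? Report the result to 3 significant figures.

Mass balance: 1900·0.03300 + 390.0·Cₑ = 2290·1.460
→ Cₑ = (2290·1.460 − 1900·0.03300) / 390.0 = 8.412 mg/L.

8.41 mg/L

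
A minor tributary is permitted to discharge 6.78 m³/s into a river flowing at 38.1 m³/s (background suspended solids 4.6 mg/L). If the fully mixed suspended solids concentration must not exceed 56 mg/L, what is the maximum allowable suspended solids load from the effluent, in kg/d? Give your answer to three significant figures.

202000 kg/d

Mass balance at the limit: 38.10·4.600 + 6.780·Cₑ = 44.88·56 → Cₑ = 344.8 mg/L.
Load = 6.780 m³/s × 344.8 g/m³ × 86 400 s/d = 202000 kg/d.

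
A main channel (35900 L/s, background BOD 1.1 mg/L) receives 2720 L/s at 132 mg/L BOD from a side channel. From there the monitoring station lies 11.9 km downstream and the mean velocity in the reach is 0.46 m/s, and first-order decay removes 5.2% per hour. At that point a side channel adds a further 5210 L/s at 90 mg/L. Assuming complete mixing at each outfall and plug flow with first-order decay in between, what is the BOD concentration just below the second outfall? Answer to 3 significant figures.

16.9 mg/L

Flow-weighted average: C = (35900·1.100 + 2720·132.0) / 38620 = 398500/38620 = 10.32 mg/L; combined flow 38620 L/s.
Travel time t = 11.9·1000 / 0.46 = 25870 s = 7.186 h.
5.2%/h lost → k = −ln(1 − 0.052) = 0.05340 h⁻¹.
After decay, C = 10.32 × e^(−kt) = 10.32 × 0.6813 = 7.031 mg/L.
Second outfall: C = (38620·7.031 + 5210·90.00)/43830 = 16.89 mg/L.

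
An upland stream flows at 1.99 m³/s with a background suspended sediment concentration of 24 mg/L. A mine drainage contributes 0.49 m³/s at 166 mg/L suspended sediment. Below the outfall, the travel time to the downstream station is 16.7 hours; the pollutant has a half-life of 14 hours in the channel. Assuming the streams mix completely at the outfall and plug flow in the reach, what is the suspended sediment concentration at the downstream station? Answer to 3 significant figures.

22.8 mg/L

After mixing, C = (1.990·24.00 + 0.4900·166.0) / 2.480 = 129.1/2.480 = 52.06 mg/L.
Half-life 14 h → k = ln 2 / 14 = 0.04951 h⁻¹ = 1.188 d⁻¹.
After decay, C = 52.06 × e^(−kt) = 52.06 × 0.4374 = 22.77 mg/L.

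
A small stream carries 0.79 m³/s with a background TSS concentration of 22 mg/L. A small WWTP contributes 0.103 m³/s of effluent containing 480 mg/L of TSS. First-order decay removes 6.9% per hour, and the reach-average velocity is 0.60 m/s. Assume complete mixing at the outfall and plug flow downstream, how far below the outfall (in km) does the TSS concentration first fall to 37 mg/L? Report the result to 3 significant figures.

21.3 km

After mixing, C = (0.7900·22.00 + 0.1030·480.0) / 0.8930 = 66.82/0.8930 = 74.83 mg/L.
6.9%/h lost → k = −ln(1 − 0.069) = 0.07150 h⁻¹.
Set 74.83·exp(−k·t) = 37 → t = ln(74.83/37)/k = 35460 s = 9.850 h.
Distance = v·t = 0.60·35460 = 21280 m = 21.28 km.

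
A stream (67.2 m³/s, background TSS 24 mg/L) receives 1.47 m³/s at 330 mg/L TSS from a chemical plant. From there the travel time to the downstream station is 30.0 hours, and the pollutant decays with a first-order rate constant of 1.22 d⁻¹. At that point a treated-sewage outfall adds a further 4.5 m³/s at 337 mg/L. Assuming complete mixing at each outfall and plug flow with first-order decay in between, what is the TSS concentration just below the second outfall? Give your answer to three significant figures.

Conservation of mass: C = (67.20·24.00 + 1.470·330.0) / 68.67 = 2098/68.67 = 30.55 mg/L; combined flow 68.67 m³/s.
First-order decay: C = 30.55·exp(−k·t) = 30.55·0.2176 = 6.648 mg/L.
Second outfall: C = (68.67·6.648 + 4.500·337.0)/73.17 = 26.97 mg/L.

27.0 mg/L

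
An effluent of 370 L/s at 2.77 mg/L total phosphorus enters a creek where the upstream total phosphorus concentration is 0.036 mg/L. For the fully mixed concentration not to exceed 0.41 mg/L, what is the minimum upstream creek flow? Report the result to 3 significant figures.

Set C_mix = 0.41: (Q·0.03600 + 370.0·2.770) / (Q + 370.0) = 0.41
→ Q = 370.0·(2.770 − 0.41)/(0.41 − 0.03600) = 2335 L/s.

2330 L/s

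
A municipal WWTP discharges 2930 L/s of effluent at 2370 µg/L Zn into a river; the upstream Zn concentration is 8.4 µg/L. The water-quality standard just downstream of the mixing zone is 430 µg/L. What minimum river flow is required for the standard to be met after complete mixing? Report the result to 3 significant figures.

13500 L/s

Set C_mix = 430: (Q·8.400 + 2930·2370) / (Q + 2930) = 430
→ Q = 2930·(2370 − 430)/(430 − 8.400) = 13480 L/s.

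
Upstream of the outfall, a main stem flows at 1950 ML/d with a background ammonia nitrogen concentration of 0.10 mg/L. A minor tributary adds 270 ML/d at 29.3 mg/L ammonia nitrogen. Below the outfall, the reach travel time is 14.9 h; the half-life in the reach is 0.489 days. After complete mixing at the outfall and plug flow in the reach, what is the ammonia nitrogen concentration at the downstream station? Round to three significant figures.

1.51 mg/L

Mass balance: C = (1950·0.1000 + 270.0·29.30) / 2220 = 8106/2220 = 3.651 mg/L.
Half-life 0.489 d → k = ln 2 / 0.489 = 1.417 d⁻¹.
Applying C = C₀e^(−kt): 3.651 × 0.4148 = 1.514 mg/L.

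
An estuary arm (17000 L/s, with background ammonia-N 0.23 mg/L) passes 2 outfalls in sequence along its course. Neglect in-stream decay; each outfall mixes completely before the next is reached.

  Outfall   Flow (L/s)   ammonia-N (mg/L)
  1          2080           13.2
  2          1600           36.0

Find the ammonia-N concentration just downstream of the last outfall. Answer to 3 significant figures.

4.30 mg/L

Below outfall 1: Q → 19080 L/s, C = (17000·0.2300 + 2080·13.20)/19080 = 1.644 mg/L.
Below outfall 2: Q → 20680 L/s, C = (19080·1.644 + 1600·36.00)/20680 = 4.302 mg/L.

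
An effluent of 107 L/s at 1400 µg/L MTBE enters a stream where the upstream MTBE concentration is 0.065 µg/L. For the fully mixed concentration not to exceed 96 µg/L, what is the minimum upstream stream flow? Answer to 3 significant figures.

1450 L/s

Set C_mix = 96: (Q·0.06500 + 107.0·1400) / (Q + 107.0) = 96
→ Q = 107.0·(1400 − 96)/(96 − 0.06500) = 1454 L/s.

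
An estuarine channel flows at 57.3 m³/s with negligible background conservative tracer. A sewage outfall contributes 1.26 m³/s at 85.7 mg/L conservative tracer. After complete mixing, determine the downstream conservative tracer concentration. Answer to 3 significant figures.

After mixing, C = (57.30·0 + 1.260·85.70) / 58.56 = 108.0/58.56 = 1.844 mg/L.

1.84 mg/L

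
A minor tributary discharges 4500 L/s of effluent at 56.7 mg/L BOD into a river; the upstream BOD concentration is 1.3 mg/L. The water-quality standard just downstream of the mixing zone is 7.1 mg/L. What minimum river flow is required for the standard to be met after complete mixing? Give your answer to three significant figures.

38500 L/s

Set C_mix = 7.1: (Q·1.300 + 4500·56.70) / (Q + 4500) = 7.1
→ Q = 4500·(56.70 − 7.1)/(7.1 − 1.300) = 38480 L/s.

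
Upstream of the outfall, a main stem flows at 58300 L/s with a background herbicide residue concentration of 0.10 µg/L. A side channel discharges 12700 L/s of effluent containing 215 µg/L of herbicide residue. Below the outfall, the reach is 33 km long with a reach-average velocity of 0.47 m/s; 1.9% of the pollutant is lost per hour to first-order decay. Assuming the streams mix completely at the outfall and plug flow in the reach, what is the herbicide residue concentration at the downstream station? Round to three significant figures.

26.5 µg/L

Conservation of mass: C = (58300·0.1000 + 12700·215.0) / 71000 = 2736000/71000 = 38.54 µg/L.
Travel time t = 33·1000 / 0.47 = 70210 s = 19.50 h.
1.9%/h lost → k = −ln(1 − 0.019) = 0.01918 h⁻¹.
First-order decay: C = 38.54·exp(−k·t) = 38.54·0.6879 = 26.51 µg/L.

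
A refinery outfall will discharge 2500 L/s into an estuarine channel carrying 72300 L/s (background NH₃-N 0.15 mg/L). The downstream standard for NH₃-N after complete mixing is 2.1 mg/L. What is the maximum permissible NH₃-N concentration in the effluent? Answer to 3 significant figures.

58.5 mg/L

At the limit, (Qr·Cr + Qe·Cₑ)/(Qr + Qe) = 2.1:
Cₑ = (74800·2.1 − 72300·0.1500) / 2500 = 58.49 mg/L.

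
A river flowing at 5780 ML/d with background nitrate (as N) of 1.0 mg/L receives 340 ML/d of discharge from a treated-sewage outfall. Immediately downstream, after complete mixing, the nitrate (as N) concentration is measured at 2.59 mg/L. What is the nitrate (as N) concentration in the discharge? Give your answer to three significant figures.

29.6 mg/L

Mass balance: 5780·1.000 + 340.0·Cₑ = 6120·2.590
→ Cₑ = (6120·2.590 − 5780·1.000) / 340.0 = 29.62 mg/L.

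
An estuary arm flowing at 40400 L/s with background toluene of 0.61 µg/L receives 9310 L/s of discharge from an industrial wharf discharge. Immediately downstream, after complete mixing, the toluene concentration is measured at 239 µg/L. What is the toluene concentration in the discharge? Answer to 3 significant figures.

1270 µg/L

Mass balance: 40400·0.6100 + 9310·Cₑ = 49710·239.0
→ Cₑ = (49710·239.0 − 40400·0.6100) / 9310 = 1273 µg/L.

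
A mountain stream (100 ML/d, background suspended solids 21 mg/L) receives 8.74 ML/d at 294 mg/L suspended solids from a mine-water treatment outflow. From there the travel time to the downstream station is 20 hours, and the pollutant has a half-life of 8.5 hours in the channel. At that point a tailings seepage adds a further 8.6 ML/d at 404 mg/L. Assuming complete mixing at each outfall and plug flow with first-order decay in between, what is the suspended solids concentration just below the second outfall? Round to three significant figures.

Mixed concentration C = ΣQC/ΣQ = (100.0·21.00 + 8.740·294.0) / 108.7 = 4670/108.7 = 42.94 mg/L; combined flow 108.7 ML/d.
Half-life 8.5 h → k = ln 2 / 8.5 = 0.08155 h⁻¹ = 1.957 d⁻¹.
Decay over the reach: 42.94·exp(−kt) = 42.94·0.1957 = 8.406 mg/L.
At the second outfall, C = (108.7·8.406 + 8.600·404.0) / (108.7 + 8.600) = 37.40 mg/L.

37.4 mg/L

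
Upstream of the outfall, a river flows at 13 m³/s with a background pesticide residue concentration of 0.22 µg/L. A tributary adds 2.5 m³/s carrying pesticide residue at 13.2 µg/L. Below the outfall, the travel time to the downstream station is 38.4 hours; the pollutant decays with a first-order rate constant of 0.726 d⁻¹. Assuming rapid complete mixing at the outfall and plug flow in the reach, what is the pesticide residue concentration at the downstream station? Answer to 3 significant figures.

0.724 µg/L

Mixed concentration C = ΣQC/ΣQ = (13.00·0.2200 + 2.500·13.20) / 15.50 = 35.86/15.50 = 2.314 µg/L.
Decay over the reach: 2.314·exp(−kt) = 2.314·0.3130 = 0.7241 µg/L.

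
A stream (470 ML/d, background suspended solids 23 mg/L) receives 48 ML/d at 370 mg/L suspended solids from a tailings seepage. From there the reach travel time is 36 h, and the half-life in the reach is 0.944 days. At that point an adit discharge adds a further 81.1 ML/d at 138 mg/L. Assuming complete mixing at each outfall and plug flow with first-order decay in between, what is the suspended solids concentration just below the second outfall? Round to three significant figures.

34.5 mg/L

Mass balance: C = (470.0·23.00 + 48.00·370.0) / 518.0 = 28570/518.0 = 55.15 mg/L; combined flow 518.0 ML/d.
Half-life 0.944 d → k = ln 2 / 0.944 = 0.7343 d⁻¹.
After decay, C = 55.15 × e^(−kt) = 55.15 × 0.3324 = 18.33 mg/L.
At the second outfall, C = (518.0·18.33 + 81.10·138.0) / (518.0 + 81.10) = 34.53 mg/L.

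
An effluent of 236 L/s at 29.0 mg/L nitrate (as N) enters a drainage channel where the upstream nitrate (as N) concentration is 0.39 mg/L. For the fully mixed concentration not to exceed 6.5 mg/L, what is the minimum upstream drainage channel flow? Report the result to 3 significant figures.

869 L/s

Set C_mix = 6.5: (Q·0.3900 + 236.0·29.00) / (Q + 236.0) = 6.5
→ Q = 236.0·(29.00 − 6.5)/(6.5 − 0.3900) = 869.1 L/s.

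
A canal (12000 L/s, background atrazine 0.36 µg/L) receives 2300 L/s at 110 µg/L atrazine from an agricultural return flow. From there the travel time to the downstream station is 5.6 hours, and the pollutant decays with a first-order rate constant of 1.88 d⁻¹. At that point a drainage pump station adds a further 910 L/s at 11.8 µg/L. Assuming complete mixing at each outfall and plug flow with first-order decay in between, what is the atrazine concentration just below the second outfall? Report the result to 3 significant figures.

11.6 µg/L

Flow-weighted average: C = (12000·0.3600 + 2300·110.0) / 14300 = 257300/14300 = 17.99 µg/L; combined flow 14300 L/s.
Decay over the reach: 17.99·exp(−kt) = 17.99·0.6449 = 11.60 µg/L.
Second outfall: C = (14300·11.60 + 910.0·11.80)/15210 = 11.62 µg/L.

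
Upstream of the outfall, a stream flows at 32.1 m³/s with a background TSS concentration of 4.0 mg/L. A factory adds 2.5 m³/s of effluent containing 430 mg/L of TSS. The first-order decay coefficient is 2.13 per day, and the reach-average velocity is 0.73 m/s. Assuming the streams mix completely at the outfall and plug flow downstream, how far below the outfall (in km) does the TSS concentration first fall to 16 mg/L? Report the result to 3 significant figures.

Mixed concentration C = ΣQC/ΣQ = (32.10·4.000 + 2.500·430.0) / 34.60 = 1203/34.60 = 34.78 mg/L.
Set 34.78·exp(−k·t) = 16 → t = ln(34.78/16)/k = 31500 s = 8.749 h.
Distance = v·t = 0.73·31500 = 22990 m = 22.99 km.

23.0 km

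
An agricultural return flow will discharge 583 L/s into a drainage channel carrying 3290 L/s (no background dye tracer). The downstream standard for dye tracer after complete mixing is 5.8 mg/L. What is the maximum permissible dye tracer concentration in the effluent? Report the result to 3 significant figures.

At the limit, (Qr·Cr + Qe·Cₑ)/(Qr + Qe) = 5.8:
Cₑ = (3873·5.8 − 3290·0) / 583.0 = 38.53 mg/L.

38.5 mg/L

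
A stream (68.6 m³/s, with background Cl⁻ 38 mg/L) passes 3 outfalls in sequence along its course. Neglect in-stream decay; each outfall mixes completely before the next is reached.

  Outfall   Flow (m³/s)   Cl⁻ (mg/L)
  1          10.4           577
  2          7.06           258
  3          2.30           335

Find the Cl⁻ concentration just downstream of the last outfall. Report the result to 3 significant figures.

Outfall 1: combined Q = 79.00 m³/s; C = (68.60·38.00 + 10.40·577.0)/79.00 = 109.0 mg/L.
Outfall 2: combined Q = 86.06 m³/s; C = (79.00·109.0 + 7.060·258.0)/86.06 = 121.2 mg/L.
Outfall 3: combined Q = 88.36 m³/s; C = (86.06·121.2 + 2.300·335.0)/88.36 = 126.7 mg/L.

127 mg/L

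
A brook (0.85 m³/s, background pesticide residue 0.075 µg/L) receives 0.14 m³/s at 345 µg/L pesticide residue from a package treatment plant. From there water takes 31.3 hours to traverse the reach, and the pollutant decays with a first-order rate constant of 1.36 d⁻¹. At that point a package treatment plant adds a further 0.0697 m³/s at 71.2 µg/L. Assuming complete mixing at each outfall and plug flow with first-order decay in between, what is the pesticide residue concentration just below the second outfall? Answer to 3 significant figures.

12.4 µg/L

Mass balance: C = (0.8500·0.07500 + 0.1400·345.0) / 0.9900 = 48.36/0.9900 = 48.85 µg/L; combined flow 0.9900 m³/s.
First-order decay: C = 48.85·exp(−k·t) = 48.85·0.1697 = 8.291 µg/L.
Second outfall: C = (0.9900·8.291 + 0.06970·71.20)/1.060 = 12.43 µg/L.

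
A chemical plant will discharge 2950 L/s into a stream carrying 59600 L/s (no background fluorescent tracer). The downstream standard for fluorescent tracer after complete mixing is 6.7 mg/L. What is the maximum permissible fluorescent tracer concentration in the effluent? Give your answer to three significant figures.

142 mg/L

At the limit, (Qr·Cr + Qe·Cₑ)/(Qr + Qe) = 6.7:
Cₑ = (62550·6.7 − 59600·0) / 2950 = 142.1 mg/L.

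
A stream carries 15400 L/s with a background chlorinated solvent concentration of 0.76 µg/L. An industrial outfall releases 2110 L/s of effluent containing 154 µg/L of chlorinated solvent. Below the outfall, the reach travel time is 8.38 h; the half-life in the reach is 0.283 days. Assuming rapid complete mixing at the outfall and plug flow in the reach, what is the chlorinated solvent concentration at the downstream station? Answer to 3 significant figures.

Conservation of mass: C = (15400·0.7600 + 2110·154.0) / 17510 = 336600/17510 = 19.23 µg/L.
Half-life 0.283 d → k = ln 2 / 0.283 = 2.449 d⁻¹.
First-order decay: C = 19.23·exp(−k·t) = 19.23·0.4252 = 8.175 µg/L.

8.17 µg/L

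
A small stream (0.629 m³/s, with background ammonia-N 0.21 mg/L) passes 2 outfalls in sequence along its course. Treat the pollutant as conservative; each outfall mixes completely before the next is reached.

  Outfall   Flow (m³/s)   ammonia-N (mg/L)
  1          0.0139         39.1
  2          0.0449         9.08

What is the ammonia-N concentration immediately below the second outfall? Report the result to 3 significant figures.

Below outfall 1: Q → 0.6429 m³/s, C = (0.6290·0.2100 + 0.01390·39.10)/0.6429 = 1.051 mg/L.
Below outfall 2: Q → 0.6878 m³/s, C = (0.6429·1.051 + 0.04490·9.080)/0.6878 = 1.575 mg/L.

1.57 mg/L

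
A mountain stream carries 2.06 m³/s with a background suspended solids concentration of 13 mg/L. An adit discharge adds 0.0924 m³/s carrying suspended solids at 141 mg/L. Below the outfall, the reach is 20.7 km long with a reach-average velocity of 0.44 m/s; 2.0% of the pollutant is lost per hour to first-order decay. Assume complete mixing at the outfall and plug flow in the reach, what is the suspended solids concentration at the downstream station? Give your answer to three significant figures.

14.2 mg/L

Mixed concentration C = ΣQC/ΣQ = (2.060·13.00 + 0.09240·141.0) / 2.152 = 39.81/2.152 = 18.49 mg/L.
Travel time t = 20.7·1000 / 0.44 = 47050 s = 13.07 h.
2.0%/h lost → k = −ln(1 − 0.02) = 0.02020 h⁻¹.
Applying C = C₀e^(−kt): 18.49 × 0.7680 = 14.20 mg/L.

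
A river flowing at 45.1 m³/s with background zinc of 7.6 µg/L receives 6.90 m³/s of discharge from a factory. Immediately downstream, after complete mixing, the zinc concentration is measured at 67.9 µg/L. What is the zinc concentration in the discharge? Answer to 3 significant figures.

Mass balance: 45.10·7.600 + 6.900·Cₑ = 52.00·67.90
→ Cₑ = (52.00·67.90 − 45.10·7.600) / 6.900 = 462.0 µg/L.

462 µg/L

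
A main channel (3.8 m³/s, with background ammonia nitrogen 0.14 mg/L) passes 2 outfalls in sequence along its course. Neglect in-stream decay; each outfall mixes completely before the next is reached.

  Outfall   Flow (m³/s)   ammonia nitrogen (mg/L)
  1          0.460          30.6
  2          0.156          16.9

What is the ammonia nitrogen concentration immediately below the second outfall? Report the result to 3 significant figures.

Below outfall 1: Q → 4.260 m³/s, C = (3.800·0.1400 + 0.4600·30.60)/4.260 = 3.429 mg/L.
Below outfall 2: Q → 4.416 m³/s, C = (4.260·3.429 + 0.1560·16.90)/4.416 = 3.905 mg/L.

3.90 mg/L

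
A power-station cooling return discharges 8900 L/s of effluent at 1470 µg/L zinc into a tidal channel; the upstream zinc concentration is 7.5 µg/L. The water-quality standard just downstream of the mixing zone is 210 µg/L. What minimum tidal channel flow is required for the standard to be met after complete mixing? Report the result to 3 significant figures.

55400 L/s

Set C_mix = 210: (Q·7.500 + 8900·1470) / (Q + 8900) = 210
→ Q = 8900·(1470 − 210)/(210 − 7.500) = 55380 L/s.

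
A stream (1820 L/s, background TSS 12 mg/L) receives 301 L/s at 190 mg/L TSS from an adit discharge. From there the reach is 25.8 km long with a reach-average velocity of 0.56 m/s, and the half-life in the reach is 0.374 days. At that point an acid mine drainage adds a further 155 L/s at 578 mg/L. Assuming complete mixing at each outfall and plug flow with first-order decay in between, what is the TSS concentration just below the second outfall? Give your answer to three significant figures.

Mass balance: C = (1820·12.00 + 301.0·190.0) / 2121 = 79030/2121 = 37.26 mg/L; combined flow 2121 L/s.
Travel time t = 25.8·1000 / 0.56 = 46070 s = 12.80 h.
Half-life 0.374 d → k = ln 2 / 0.374 = 1.853 d⁻¹.
After decay, C = 37.26 × e^(−kt) = 37.26 × 0.3722 = 13.87 mg/L.
At the second outfall, C = (2121·13.87 + 155.0·578.0) / (2121 + 155.0) = 52.29 mg/L.

52.3 mg/L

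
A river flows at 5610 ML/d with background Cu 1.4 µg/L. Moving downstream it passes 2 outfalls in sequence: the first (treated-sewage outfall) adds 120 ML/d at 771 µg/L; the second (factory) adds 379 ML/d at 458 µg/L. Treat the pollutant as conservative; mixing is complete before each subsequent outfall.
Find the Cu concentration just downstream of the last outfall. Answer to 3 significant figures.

44.8 µg/L

After outfall 1: Q = 5610 + 120.0 = 5730 ML/d; C = (5610·1.400 + 120.0·771.0)/5730 = 17.52 µg/L.
After outfall 2: Q = 5730 + 379.0 = 6109 ML/d; C = (5730·17.52 + 379.0·458.0)/6109 = 44.84 µg/L.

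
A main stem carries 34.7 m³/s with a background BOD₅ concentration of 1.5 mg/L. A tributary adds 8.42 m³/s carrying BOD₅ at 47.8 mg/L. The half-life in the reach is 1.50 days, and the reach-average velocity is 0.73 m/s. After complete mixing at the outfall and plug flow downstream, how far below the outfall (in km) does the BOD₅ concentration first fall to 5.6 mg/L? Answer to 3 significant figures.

After mixing, C = (34.70·1.500 + 8.420·47.80) / 43.12 = 454.5/43.12 = 10.54 mg/L.
Half-life 1.50 d → k = ln 2 / 1.50 = 0.4621 d⁻¹.
Set 10.54·exp(−k·t) = 5.6 → t = ln(10.54/5.6)/k = 118300 s = 32.85 h.
Distance = v·t = 0.73·118300 = 86330 m = 86.33 km.

86.3 km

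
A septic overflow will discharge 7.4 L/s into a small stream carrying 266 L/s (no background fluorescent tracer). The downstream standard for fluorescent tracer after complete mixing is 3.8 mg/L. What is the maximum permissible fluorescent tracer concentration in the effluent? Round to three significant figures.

At the limit, (Qr·Cr + Qe·Cₑ)/(Qr + Qe) = 3.8:
Cₑ = (273.4·3.8 − 266.0·0) / 7.400 = 140.4 mg/L.

140 mg/L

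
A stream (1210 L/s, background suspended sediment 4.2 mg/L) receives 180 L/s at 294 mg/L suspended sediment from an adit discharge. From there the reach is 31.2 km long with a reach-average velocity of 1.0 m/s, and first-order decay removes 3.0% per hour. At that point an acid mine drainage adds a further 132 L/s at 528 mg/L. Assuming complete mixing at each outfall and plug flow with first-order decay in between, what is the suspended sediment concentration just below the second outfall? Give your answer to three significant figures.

Flow-weighted average: C = (1210·4.200 + 180.0·294.0) / 1390 = 58000/1390 = 41.73 mg/L; combined flow 1390 L/s.
Travel time t = 31.2·1000 / 1.0 = 31200 s = 8.667 h.
3.0%/h lost → k = −ln(1 − 0.03) = 0.03046 h⁻¹.
Applying C = C₀e^(−kt): 41.73 × 0.7680 = 32.05 mg/L.
At the second outfall, C = (1390·32.05 + 132.0·528.0) / (1390 + 132.0) = 75.06 mg/L.

75.1 mg/L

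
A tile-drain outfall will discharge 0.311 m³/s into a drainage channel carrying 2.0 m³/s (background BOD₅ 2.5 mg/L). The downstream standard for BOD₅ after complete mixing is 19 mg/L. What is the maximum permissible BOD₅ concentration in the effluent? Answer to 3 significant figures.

At the limit, (Qr·Cr + Qe·Cₑ)/(Qr + Qe) = 19:
Cₑ = (2.311·19 − 2.000·2.500) / 0.3110 = 125.1 mg/L.

125 mg/L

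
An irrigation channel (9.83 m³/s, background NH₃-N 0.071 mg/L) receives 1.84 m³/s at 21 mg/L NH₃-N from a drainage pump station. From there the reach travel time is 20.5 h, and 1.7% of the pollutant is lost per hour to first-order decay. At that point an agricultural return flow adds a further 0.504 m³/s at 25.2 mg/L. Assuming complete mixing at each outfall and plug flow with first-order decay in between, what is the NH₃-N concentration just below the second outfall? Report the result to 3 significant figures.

Mixed concentration C = ΣQC/ΣQ = (9.830·0.07100 + 1.840·21.00) / 11.67 = 39.34/11.67 = 3.371 mg/L; combined flow 11.67 m³/s.
1.7%/h lost → k = −ln(1 − 0.017) = 0.01715 h⁻¹.
First-order decay: C = 3.371·exp(−k·t) = 3.371·0.7036 = 2.372 mg/L.
At the second outfall, C = (11.67·2.372 + 0.5040·25.20) / (11.67 + 0.5040) = 3.317 mg/L.

3.32 mg/L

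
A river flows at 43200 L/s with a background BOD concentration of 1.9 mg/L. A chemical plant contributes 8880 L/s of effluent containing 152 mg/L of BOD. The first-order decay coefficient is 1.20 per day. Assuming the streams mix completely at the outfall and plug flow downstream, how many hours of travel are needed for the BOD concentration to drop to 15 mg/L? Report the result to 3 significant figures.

Flow-weighted average: C = (43200·1.900 + 8880·152.0) / 52080 = 1432000/52080 = 27.49 mg/L.
27.49·exp(−k·t) = 15 → t = ln(27.49/15)/k = 43620 s = 12.12 h.

12.1 h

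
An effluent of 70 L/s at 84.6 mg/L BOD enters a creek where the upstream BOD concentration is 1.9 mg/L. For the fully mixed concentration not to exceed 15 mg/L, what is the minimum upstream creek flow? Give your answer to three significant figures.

Set C_mix = 15: (Q·1.900 + 70.00·84.60) / (Q + 70.00) = 15
→ Q = 70.00·(84.60 − 15)/(15 − 1.900) = 371.9 L/s.

372 L/s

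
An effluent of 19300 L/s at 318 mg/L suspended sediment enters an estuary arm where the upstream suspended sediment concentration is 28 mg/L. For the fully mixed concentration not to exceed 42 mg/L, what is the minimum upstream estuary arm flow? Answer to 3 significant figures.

380000 L/s

Set C_mix = 42: (Q·28.00 + 19300·318.0) / (Q + 19300) = 42
→ Q = 19300·(318.0 − 42)/(42 − 28.00) = 380500 L/s.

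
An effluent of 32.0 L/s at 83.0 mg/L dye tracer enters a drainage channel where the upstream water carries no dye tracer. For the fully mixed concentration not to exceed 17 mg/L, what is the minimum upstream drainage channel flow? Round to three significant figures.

Set C_mix = 17: (Q·0 + 32.00·83.00) / (Q + 32.00) = 17
→ Q = 32.00·(83.00 − 17)/(17 − 0) = 124.2 L/s.

124 L/s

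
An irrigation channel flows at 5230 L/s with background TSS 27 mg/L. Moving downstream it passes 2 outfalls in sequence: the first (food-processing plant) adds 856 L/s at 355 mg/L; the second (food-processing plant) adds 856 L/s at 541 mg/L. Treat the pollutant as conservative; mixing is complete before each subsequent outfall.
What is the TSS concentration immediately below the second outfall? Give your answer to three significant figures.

131 mg/L

Below outfall 1: Q → 6086 L/s, C = (5230·27.00 + 856.0·355.0)/6086 = 73.13 mg/L.
Below outfall 2: Q → 6942 L/s, C = (6086·73.13 + 856.0·541.0)/6942 = 130.8 mg/L.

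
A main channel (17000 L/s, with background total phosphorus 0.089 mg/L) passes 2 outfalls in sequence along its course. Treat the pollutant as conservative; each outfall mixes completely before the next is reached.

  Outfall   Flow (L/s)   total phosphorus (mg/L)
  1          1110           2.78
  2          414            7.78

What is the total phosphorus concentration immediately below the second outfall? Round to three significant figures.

0.422 mg/L

After outfall 1: Q = 17000 + 1110 = 18110 L/s; C = (17000·0.08900 + 1110·2.780)/18110 = 0.2539 mg/L.
After outfall 2: Q = 18110 + 414.0 = 18520 L/s; C = (18110·0.2539 + 414.0·7.780)/18520 = 0.4221 mg/L.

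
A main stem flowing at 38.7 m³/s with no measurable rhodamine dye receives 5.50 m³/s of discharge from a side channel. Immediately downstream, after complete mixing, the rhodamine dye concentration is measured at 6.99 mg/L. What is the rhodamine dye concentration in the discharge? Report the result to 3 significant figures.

Mass balance: 38.70·0 + 5.500·Cₑ = 44.20·6.990
→ Cₑ = (44.20·6.990 − 38.70·0) / 5.500 = 56.17 mg/L.

56.2 mg/L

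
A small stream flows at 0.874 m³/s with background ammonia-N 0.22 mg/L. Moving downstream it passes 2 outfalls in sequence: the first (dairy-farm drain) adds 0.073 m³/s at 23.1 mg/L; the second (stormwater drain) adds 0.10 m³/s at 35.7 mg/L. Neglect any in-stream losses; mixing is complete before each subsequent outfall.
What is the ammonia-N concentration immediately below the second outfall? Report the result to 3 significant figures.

Outfall 1: combined Q = 0.9470 m³/s; C = (0.8740·0.2200 + 0.07300·23.10)/0.9470 = 1.984 mg/L.
Outfall 2: combined Q = 1.047 m³/s; C = (0.9470·1.984 + 0.1000·35.70)/1.047 = 5.204 mg/L.

5.20 mg/L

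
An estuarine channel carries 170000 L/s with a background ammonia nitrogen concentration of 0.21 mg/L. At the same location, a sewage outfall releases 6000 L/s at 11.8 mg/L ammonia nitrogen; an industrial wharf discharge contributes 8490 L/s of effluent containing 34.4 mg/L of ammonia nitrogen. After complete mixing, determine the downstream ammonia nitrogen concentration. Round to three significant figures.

2.16 mg/L

After mixing, C = (170000·0.2100 + 6000·11.80 + 8490·34.40) / 184500 = 398600/184500 = 2.160 mg/L.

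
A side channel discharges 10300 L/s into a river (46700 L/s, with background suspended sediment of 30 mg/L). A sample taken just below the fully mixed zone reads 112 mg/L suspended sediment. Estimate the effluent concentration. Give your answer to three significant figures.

Mass balance: 46700·30.00 + 10300·Cₑ = 57000·112.0
→ Cₑ = (57000·112.0 − 46700·30.00) / 10300 = 483.8 mg/L.

484 mg/L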